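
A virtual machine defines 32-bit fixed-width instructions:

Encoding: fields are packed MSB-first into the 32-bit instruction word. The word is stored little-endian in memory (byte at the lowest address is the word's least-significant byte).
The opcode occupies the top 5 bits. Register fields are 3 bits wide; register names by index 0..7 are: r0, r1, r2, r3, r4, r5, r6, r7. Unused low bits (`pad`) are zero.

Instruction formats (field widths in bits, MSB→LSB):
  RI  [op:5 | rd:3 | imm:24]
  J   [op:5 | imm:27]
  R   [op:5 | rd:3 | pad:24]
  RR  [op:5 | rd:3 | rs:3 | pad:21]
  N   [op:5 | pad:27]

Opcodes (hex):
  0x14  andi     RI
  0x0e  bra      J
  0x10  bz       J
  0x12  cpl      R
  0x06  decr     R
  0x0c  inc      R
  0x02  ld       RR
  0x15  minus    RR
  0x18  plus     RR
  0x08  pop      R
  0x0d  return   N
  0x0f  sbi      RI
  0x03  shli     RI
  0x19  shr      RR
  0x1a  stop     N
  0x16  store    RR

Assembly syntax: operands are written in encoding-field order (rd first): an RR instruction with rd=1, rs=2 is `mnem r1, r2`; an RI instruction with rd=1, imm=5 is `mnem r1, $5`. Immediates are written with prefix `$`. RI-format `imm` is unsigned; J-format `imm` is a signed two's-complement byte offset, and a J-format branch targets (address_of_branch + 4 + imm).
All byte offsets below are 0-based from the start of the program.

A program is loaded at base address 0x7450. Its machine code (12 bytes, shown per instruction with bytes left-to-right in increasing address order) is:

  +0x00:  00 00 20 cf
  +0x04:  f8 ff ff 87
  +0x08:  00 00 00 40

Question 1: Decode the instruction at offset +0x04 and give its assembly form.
bz $-8

@+04  little-endian(f8 ff ff 87) = 0x87fffff8
  op=0x87fffff8>>27=0x10 ⇒ bz (J)
  imm@[26:0]=0x7fffff8 (s27→-8) ⇒ $-8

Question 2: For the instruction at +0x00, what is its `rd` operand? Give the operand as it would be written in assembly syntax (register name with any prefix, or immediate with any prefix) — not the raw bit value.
off 0x00: read 00 00 20 cf as little → 0xcf200000
  top 5b → 0x19 → shr [RR]
  rd@[26:24]=0x7 ⇒ r7
  rs@[23:21]=0x1 ⇒ r1

r7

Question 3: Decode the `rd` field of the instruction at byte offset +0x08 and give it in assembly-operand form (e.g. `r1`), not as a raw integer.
[08] 00 00 00 40 → 0x40000000
  op=0x40000000>>27=0x8 ⇒ pop (R)
  rd@[26:24]=0x0 ⇒ r0

r0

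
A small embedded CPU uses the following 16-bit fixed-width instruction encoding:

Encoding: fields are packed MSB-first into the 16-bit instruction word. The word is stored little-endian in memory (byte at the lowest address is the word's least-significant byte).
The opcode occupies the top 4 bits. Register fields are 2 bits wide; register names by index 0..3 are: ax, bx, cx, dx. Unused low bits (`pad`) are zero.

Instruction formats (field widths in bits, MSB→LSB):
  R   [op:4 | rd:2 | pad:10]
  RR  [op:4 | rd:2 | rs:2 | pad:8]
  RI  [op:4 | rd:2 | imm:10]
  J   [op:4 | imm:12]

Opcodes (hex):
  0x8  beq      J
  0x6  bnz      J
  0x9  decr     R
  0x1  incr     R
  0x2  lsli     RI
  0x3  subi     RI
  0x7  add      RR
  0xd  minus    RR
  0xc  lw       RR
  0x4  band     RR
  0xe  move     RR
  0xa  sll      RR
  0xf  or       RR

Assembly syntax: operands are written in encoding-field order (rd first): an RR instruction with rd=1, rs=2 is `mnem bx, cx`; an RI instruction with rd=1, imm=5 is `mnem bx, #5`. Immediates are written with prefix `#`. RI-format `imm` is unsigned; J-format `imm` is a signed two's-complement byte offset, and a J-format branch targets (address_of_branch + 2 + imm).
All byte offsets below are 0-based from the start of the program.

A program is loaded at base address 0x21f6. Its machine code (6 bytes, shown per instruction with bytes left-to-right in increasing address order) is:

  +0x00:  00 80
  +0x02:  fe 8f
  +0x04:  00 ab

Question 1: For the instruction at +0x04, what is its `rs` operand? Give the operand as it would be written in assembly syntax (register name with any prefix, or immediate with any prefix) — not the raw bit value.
off 0x04: read 00 ab as little → 0xab00
  top 4b → 0xa → sll [RR]
  [11:10] rd=2 = cx
  [9:8] rs=3 = dx

dx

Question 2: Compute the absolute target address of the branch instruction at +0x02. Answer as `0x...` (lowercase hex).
@+02  little-endian(fe 8f) = 0x8ffe
  opcode bits[15:12]=0x8: beq/J
  [11:0] imm=4094 (s12→-2) = #-2
  target = base 0x21f6 + off 0x02 + 2 + imm -2 = 0x21f8

0x21f8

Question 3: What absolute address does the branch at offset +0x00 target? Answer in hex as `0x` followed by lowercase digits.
0x21f8

off 0x00: read 00 80 as little → 0x8000
  opcode bits[15:12]=0x8: beq/J
  imm: (w>>0)&0xfff=0x0 → #0
  target = base 0x21f6 + off 0x00 + 2 + imm 0 = 0x21f8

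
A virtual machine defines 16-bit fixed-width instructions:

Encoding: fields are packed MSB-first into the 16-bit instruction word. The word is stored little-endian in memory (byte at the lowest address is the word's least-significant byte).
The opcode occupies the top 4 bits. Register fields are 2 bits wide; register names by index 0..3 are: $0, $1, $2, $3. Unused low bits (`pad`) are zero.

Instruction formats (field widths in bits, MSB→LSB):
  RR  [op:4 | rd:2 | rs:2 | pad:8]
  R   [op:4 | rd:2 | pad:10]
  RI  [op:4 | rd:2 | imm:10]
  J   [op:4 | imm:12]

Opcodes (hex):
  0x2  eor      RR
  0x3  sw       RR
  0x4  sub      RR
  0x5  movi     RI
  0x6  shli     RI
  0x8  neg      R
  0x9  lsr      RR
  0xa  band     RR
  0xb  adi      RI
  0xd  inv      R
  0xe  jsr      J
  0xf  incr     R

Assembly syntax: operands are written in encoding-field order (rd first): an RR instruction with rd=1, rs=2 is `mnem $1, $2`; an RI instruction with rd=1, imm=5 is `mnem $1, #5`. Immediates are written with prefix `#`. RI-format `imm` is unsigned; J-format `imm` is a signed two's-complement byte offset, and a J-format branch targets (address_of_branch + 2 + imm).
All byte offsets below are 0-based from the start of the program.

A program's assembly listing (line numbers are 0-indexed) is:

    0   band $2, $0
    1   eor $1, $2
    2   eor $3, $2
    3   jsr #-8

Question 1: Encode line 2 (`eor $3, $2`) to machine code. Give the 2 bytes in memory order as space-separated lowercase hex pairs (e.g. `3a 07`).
2. eor fields op=0x2:4|rd=3:2|rs=2:2|pad=0:8 → word 2e00h → 00 2e

00 2e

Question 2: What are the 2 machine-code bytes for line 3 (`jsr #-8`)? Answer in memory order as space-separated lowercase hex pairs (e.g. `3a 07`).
f8 ef

3. jsr fields op=0xe:4|imm=-8:12 → word eff8h → f8 ef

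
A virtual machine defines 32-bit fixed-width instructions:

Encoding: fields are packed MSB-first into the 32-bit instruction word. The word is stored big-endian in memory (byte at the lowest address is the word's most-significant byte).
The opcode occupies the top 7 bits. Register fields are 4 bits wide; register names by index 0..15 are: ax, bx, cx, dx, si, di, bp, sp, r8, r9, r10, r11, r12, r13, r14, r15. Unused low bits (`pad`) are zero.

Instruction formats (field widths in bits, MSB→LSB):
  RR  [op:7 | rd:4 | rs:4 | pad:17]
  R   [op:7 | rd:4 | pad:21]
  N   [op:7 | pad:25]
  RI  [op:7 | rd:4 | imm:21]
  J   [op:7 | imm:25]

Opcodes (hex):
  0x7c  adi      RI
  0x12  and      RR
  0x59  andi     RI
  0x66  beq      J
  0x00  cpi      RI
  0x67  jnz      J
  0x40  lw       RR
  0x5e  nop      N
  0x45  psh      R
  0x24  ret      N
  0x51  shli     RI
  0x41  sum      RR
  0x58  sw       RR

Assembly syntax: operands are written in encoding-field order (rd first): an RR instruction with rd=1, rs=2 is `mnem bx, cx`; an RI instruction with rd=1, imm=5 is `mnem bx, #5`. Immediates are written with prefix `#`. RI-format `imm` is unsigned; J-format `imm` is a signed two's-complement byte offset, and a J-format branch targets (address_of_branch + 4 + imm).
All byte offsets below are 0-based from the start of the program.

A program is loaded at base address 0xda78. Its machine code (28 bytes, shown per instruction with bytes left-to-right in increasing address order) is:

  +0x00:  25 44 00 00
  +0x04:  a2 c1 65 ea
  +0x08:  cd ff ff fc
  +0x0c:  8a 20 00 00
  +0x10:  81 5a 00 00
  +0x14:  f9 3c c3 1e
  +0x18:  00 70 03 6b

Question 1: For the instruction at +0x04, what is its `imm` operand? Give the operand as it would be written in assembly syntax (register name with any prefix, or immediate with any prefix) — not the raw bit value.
@+04  big-endian(a2 c1 65 ea) = 0xa2c165ea
  op=0xa2c165ea>>25=0x51 ⇒ shli (RI)
  rd: (w>>21)&0xf=0x6 → bp
  imm: (w>>0)&0x1fffff=0x165ea → #91626

#91626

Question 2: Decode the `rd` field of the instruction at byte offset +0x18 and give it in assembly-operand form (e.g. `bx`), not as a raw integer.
@+18  big-endian(00 70 03 6b) = 0x0070036b
  opcode bits[31:25]=0x0: cpi/RI
  rd@[24:21]=0x3 ⇒ dx
  imm@[20:0]=0x10036b ⇒ #1049451

dx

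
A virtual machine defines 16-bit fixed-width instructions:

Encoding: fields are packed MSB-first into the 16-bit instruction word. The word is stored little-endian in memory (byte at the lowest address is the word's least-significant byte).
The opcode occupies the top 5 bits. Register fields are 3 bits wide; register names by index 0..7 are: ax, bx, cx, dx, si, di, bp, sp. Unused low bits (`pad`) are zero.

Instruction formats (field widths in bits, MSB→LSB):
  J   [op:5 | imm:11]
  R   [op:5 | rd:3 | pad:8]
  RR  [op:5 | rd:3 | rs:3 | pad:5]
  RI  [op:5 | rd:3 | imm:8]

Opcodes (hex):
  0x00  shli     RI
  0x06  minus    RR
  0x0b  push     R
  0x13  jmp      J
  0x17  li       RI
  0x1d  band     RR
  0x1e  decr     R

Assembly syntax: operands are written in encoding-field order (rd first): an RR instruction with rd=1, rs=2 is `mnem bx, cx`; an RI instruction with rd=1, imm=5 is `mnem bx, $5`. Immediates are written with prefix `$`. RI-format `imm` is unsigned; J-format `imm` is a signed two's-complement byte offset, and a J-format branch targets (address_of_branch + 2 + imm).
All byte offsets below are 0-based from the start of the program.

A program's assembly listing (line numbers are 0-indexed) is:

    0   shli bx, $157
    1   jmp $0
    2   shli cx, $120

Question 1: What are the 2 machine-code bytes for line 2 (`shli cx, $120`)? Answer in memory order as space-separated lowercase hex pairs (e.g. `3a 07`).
2. shli fields op=0x0:5|rd=2:3|imm=120:8 → word 0278h → 78 02

78 02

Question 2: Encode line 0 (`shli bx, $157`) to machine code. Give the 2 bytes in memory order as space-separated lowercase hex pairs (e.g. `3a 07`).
9d 01

line 0 (shli): pack op=0x0:5|rd=1:3|imm=157:8 = 0x019d; little→ 9d 01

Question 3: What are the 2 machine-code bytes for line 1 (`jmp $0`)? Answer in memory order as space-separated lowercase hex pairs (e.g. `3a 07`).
line 1 (jmp): pack op=0x13:5|imm=0:11 = 0x9800; little→ 00 98

00 98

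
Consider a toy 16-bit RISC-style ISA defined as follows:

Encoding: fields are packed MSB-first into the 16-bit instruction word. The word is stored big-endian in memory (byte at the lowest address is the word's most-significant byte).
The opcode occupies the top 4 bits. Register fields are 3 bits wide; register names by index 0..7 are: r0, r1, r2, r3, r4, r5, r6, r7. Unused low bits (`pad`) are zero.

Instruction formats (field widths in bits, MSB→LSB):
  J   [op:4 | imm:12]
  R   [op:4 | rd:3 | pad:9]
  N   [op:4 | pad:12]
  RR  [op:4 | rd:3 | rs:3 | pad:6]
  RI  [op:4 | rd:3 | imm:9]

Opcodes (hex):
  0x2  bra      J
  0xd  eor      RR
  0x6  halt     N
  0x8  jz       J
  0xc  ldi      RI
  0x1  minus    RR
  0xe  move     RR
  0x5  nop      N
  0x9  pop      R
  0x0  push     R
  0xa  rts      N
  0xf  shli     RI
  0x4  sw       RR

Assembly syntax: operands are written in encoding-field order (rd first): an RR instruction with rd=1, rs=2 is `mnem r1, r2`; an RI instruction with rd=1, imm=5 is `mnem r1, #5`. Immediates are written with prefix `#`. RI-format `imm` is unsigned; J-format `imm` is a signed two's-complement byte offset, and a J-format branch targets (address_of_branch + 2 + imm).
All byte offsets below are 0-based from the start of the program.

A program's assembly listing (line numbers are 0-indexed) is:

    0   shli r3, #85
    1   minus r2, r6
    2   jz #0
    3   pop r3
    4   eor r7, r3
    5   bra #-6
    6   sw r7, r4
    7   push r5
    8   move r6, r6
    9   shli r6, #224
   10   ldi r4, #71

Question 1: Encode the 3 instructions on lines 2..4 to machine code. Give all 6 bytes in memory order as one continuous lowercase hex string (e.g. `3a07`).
80009600dec0

2. jz fields op=0x8:4|imm=0:12 → word 8000h → 80 00
3. pop fields op=0x9:4|rd=3:3|pad=0:9 → word 9600h → 96 00
4. eor fields op=0xd:4|rd=7:3|rs=3:3|pad=0:6 → word dec0h → de c0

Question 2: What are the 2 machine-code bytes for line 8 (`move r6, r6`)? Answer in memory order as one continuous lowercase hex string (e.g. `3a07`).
ed80

8. move fields op=0xe:4|rd=6:3|rs=6:3|pad=0:6 → word ed80h → ed 80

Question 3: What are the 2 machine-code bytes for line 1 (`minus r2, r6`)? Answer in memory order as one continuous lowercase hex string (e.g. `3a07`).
L1: minus op=0x1:4|rd=2:3|rs=6:3|pad=0:6 ⇒ 0x1580 ⇒ big 15 80

1580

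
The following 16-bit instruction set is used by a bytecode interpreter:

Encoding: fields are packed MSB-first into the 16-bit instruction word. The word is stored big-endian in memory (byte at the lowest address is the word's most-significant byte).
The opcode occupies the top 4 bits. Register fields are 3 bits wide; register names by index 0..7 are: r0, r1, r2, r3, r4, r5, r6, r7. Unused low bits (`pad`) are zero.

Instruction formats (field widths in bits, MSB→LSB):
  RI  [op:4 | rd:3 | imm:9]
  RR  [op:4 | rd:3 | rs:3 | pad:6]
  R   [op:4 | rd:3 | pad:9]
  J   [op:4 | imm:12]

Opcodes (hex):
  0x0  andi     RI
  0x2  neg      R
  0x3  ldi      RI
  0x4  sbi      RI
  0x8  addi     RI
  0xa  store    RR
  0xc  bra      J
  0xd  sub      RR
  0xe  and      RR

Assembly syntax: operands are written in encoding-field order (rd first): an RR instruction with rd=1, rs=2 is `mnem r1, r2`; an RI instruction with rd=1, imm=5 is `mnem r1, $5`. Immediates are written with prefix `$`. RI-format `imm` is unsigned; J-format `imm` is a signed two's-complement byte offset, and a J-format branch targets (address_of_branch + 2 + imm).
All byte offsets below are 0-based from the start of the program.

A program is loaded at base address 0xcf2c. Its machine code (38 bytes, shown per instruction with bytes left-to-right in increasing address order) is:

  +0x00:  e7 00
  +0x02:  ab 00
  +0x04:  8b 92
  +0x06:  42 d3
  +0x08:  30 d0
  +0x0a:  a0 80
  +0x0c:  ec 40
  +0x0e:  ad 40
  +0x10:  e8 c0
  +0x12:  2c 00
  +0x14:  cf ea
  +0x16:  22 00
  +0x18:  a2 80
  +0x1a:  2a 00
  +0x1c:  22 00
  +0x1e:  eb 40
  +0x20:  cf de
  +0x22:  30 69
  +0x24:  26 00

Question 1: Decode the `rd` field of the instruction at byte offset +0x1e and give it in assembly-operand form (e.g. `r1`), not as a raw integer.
r5

[1e] eb 40 → 0xeb40
  op=0xeb40>>12=0xe ⇒ and (RR)
  [11:9] rd=5 = r5
  [8:6] rs=5 = r5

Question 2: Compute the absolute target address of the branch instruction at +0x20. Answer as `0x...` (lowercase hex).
0xcf2c

[20] cf de → 0xcfde
  top 4b → 0xc → bra [J]
  imm@[11:0]=0xfde (s12→-34) ⇒ $-34
  target = base 0xcf2c + off 0x20 + 2 + imm -34 = 0xcf2c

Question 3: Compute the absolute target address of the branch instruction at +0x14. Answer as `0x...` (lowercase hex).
[14] cf ea → 0xcfea
  top 4b → 0xc → bra [J]
  imm: (w>>0)&0xfff=0xfea (s12→-22) → $-22
  target = base 0xcf2c + off 0x14 + 2 + imm -22 = 0xcf2c

0xcf2c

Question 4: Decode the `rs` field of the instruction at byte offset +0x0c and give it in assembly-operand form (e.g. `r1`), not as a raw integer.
off 0x0c: read ec 40 as big → 0xec40
  op=0xec40>>12=0xe ⇒ and (RR)
  rd@[11:9]=0x6 ⇒ r6
  rs@[8:6]=0x1 ⇒ r1

r1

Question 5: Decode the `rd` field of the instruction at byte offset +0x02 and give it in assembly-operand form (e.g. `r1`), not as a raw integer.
[02] ab 00 → 0xab00
  op=0xab00>>12=0xa ⇒ store (RR)
  rd@[11:9]=0x5 ⇒ r5
  rs@[8:6]=0x4 ⇒ r4

r5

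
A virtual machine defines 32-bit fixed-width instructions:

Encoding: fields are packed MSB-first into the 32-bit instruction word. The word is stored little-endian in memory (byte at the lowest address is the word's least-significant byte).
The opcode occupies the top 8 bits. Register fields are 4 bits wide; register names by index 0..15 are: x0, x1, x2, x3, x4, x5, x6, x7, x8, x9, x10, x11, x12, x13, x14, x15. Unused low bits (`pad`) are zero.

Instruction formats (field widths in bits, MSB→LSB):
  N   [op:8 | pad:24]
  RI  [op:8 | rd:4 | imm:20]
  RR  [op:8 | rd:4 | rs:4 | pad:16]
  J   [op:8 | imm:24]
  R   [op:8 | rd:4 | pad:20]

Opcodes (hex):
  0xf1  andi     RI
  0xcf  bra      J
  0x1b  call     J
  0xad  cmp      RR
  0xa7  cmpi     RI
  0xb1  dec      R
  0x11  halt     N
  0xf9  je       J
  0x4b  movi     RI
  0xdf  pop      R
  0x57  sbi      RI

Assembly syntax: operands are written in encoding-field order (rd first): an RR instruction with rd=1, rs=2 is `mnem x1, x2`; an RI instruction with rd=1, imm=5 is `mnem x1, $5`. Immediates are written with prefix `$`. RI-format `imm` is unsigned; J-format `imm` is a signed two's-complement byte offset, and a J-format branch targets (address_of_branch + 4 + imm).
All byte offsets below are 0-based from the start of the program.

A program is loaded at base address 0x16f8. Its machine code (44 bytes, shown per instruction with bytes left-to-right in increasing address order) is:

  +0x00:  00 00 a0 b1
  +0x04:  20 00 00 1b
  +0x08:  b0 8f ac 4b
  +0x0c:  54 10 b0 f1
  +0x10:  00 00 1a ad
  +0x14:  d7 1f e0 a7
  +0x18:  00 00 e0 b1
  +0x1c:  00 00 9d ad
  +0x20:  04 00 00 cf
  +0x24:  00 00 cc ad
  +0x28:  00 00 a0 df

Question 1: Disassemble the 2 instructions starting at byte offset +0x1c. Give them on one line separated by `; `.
cmp x9, x13; bra $4

off 0x1c: read 00 00 9d ad as little → 0xad9d0000
  op=0xad9d0000>>24=0xad ⇒ cmp (RR)
  rd: (w>>20)&0xf=0x9 → x9
  rs: (w>>16)&0xf=0xd → x13
off 0x20: read 04 00 00 cf as little → 0xcf000004
  op=0xcf000004>>24=0xcf ⇒ bra (J)
  imm: (w>>0)&0xffffff=0x4 → $4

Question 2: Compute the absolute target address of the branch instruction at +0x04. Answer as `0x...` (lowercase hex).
off 0x04: read 20 00 00 1b as little → 0x1b000020
  op=0x1b000020>>24=0x1b ⇒ call (J)
  imm: (w>>0)&0xffffff=0x20 → $32
  target = base 0x16f8 + off 0x04 + 4 + imm 32 = 0x1720

0x1720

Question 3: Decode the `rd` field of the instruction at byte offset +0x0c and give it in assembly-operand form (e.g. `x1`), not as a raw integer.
off 0x0c: read 54 10 b0 f1 as little → 0xf1b01054
  opcode bits[31:24]=0xf1: andi/RI
  rd: (w>>20)&0xf=0xb → x11
  imm: (w>>0)&0xfffff=0x1054 → $4180

x11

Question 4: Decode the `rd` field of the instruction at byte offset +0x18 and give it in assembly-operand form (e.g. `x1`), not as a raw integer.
+0x18: 00 00 e0 b1 ⇒ word 0xb1e00000 (little)
  top 8b → 0xb1 → dec [R]
  [23:20] rd=14 = x14

x14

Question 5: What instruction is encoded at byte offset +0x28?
+0x28: 00 00 a0 df ⇒ word 0xdfa00000 (little)
  top 8b → 0xdf → pop [R]
  rd@[23:20]=0xa ⇒ x10

pop x10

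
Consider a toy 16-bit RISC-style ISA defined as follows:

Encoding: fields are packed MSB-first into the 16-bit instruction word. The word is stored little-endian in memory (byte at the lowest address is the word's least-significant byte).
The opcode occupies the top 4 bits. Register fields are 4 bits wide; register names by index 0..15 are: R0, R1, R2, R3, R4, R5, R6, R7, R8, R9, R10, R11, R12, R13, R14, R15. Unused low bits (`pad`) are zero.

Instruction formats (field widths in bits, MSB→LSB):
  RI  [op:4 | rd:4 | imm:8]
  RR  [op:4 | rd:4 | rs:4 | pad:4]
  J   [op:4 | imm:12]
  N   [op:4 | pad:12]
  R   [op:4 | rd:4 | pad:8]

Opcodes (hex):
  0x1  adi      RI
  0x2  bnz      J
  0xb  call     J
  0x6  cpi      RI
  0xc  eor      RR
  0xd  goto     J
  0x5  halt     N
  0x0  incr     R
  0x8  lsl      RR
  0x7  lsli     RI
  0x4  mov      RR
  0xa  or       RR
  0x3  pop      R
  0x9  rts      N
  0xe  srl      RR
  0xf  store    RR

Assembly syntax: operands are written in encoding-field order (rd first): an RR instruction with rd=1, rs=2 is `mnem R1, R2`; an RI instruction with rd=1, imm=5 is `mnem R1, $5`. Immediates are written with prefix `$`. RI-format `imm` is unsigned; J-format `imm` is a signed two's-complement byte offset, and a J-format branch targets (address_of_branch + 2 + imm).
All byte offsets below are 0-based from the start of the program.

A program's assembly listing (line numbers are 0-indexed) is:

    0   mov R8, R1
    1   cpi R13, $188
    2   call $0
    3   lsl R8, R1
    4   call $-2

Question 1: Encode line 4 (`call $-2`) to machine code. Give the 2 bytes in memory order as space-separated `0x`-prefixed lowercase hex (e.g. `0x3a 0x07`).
L4: call op=0xb:4|imm=-2:12 ⇒ 0xbffe ⇒ little fe bf

0xfe 0xbf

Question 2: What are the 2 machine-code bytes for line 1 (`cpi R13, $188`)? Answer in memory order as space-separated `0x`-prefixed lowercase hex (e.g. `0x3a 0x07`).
L1: cpi op=0x6:4|rd=13:4|imm=188:8 ⇒ 0x6dbc ⇒ little bc 6d

0xbc 0x6d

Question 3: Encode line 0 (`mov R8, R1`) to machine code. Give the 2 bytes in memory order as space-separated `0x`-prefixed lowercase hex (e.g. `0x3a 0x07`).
0x10 0x48

line 0 (mov): pack op=0x4:4|rd=8:4|rs=1:4|pad=0:4 = 0x4810; little→ 10 48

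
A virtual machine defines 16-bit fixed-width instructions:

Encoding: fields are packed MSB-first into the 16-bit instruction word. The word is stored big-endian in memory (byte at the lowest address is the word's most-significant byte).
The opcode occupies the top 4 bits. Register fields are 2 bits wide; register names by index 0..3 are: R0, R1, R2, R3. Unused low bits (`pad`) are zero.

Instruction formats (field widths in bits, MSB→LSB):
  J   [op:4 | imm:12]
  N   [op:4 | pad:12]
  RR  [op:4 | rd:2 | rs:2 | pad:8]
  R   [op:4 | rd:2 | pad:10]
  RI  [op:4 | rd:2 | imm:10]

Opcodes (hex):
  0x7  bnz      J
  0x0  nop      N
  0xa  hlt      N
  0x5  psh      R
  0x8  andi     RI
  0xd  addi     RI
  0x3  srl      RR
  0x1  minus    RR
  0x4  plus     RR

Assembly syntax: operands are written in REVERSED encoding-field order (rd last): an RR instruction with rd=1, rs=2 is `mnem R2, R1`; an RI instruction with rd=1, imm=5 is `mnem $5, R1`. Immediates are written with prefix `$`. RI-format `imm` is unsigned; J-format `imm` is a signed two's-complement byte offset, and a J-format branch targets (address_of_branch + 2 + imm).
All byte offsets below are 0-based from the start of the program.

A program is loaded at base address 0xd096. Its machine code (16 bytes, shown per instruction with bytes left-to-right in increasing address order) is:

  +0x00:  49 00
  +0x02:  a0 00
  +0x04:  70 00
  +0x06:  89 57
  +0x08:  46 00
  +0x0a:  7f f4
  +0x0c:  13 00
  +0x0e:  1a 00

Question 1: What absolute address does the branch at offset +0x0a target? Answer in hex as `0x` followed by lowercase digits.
@+0a  big-endian(7f f4) = 0x7ff4
  op=0x7ff4>>12=0x7 ⇒ bnz (J)
  [11:0] imm=4084 (s12→-12) = $-12
  target = base 0xd096 + off 0x0a + 2 + imm -12 = 0xd096

0xd096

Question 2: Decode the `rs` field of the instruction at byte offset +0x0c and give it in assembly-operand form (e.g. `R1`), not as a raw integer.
R3

off 0x0c: read 13 00 as big → 0x1300
  top 4b → 0x1 → minus [RR]
  rd: (w>>10)&0x3=0x0 → R0
  rs: (w>>8)&0x3=0x3 → R3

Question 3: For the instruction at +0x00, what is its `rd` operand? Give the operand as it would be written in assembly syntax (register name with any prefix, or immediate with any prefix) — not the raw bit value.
R2

+0x00: 49 00 ⇒ word 0x4900 (big)
  op=0x4900>>12=0x4 ⇒ plus (RR)
  [11:10] rd=2 = R2
  [9:8] rs=1 = R1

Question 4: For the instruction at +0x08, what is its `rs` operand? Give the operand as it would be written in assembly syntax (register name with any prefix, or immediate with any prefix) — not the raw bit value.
R2

[08] 46 00 → 0x4600
  top 4b → 0x4 → plus [RR]
  rd@[11:10]=0x1 ⇒ R1
  rs@[9:8]=0x2 ⇒ R2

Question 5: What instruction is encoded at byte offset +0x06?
andi $343, R2

@+06  big-endian(89 57) = 0x8957
  top 4b → 0x8 → andi [RI]
  [11:10] rd=2 = R2
  [9:0] imm=343 = $343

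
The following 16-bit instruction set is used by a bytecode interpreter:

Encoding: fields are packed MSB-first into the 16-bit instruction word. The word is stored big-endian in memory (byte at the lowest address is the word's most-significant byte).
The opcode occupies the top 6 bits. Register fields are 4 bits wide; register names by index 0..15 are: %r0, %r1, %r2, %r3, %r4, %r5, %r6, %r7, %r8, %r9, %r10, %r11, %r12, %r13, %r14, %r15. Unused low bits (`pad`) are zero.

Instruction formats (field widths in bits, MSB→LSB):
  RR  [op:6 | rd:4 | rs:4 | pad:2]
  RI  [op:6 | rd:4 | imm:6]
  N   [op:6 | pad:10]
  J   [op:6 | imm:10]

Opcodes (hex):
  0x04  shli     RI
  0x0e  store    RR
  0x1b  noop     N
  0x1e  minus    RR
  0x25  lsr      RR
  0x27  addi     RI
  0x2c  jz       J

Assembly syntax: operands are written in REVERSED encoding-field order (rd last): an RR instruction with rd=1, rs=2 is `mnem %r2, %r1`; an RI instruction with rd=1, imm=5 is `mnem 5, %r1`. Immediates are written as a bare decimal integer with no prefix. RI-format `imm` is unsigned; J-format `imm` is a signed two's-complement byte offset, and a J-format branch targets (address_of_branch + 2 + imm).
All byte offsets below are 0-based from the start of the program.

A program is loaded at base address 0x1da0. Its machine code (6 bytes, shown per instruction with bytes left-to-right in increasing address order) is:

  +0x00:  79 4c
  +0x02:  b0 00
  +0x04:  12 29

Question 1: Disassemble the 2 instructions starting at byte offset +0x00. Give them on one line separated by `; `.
minus %r3, %r5; jz 0

[00] 79 4c → 0x794c
  opcode bits[15:10]=0x1e: minus/RR
  rd@[9:6]=0x5 ⇒ %r5
  rs@[5:2]=0x3 ⇒ %r3
[02] b0 00 → 0xb000
  opcode bits[15:10]=0x2c: jz/J
  imm@[9:0]=0x0 ⇒ 0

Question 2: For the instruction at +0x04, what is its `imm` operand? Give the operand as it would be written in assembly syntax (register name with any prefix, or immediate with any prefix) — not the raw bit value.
41

[04] 12 29 → 0x1229
  op=0x1229>>10=0x4 ⇒ shli (RI)
  rd@[9:6]=0x8 ⇒ %r8
  imm@[5:0]=0x29 ⇒ 41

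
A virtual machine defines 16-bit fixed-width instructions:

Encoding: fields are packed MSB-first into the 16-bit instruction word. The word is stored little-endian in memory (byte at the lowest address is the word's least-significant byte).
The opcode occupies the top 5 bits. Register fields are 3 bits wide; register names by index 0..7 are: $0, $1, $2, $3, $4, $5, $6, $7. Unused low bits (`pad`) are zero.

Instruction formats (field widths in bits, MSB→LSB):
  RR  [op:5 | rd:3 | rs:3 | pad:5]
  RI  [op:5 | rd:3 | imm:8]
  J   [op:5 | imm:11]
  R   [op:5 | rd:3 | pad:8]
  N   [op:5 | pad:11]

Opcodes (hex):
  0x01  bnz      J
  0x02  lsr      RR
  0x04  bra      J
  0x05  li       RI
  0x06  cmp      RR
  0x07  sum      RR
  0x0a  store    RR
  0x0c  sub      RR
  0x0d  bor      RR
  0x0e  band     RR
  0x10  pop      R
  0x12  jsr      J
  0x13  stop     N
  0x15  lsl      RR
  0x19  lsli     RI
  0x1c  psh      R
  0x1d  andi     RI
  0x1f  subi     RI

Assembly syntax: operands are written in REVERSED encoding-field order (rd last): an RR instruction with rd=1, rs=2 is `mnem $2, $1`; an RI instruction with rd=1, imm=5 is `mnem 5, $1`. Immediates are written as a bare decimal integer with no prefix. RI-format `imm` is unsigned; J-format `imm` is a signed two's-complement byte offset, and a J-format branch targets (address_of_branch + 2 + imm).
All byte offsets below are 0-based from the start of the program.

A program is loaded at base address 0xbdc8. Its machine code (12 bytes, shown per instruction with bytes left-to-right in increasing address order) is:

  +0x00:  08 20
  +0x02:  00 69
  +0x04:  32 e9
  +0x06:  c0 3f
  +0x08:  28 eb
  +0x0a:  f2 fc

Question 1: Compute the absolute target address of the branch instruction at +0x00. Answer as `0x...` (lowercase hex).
@+00  little-endian(08 20) = 0x2008
  top 5b → 0x4 → bra [J]
  imm: (w>>0)&0x7ff=0x8 → 8
  target = base 0xbdc8 + off 0x00 + 2 + imm 8 = 0xbdd2

0xbdd2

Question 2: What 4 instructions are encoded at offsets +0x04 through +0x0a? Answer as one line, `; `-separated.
[04] 32 e9 → 0xe932
  top 5b → 0x1d → andi [RI]
  rd@[10:8]=0x1 ⇒ $1
  imm@[7:0]=0x32 ⇒ 50
[06] c0 3f → 0x3fc0
  top 5b → 0x7 → sum [RR]
  rd@[10:8]=0x7 ⇒ $7
  rs@[7:5]=0x6 ⇒ $6
[08] 28 eb → 0xeb28
  top 5b → 0x1d → andi [RI]
  rd@[10:8]=0x3 ⇒ $3
  imm@[7:0]=0x28 ⇒ 40
[0a] f2 fc → 0xfcf2
  top 5b → 0x1f → subi [RI]
  rd@[10:8]=0x4 ⇒ $4
  imm@[7:0]=0xf2 ⇒ 242

andi 50, $1; sum $6, $7; andi 40, $3; subi 242, $4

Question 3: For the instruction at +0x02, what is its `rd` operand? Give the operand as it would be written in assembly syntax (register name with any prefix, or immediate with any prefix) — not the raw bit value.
$1

+0x02: 00 69 ⇒ word 0x6900 (little)
  opcode bits[15:11]=0xd: bor/RR
  rd: (w>>8)&0x7=0x1 → $1
  rs: (w>>5)&0x7=0x0 → $0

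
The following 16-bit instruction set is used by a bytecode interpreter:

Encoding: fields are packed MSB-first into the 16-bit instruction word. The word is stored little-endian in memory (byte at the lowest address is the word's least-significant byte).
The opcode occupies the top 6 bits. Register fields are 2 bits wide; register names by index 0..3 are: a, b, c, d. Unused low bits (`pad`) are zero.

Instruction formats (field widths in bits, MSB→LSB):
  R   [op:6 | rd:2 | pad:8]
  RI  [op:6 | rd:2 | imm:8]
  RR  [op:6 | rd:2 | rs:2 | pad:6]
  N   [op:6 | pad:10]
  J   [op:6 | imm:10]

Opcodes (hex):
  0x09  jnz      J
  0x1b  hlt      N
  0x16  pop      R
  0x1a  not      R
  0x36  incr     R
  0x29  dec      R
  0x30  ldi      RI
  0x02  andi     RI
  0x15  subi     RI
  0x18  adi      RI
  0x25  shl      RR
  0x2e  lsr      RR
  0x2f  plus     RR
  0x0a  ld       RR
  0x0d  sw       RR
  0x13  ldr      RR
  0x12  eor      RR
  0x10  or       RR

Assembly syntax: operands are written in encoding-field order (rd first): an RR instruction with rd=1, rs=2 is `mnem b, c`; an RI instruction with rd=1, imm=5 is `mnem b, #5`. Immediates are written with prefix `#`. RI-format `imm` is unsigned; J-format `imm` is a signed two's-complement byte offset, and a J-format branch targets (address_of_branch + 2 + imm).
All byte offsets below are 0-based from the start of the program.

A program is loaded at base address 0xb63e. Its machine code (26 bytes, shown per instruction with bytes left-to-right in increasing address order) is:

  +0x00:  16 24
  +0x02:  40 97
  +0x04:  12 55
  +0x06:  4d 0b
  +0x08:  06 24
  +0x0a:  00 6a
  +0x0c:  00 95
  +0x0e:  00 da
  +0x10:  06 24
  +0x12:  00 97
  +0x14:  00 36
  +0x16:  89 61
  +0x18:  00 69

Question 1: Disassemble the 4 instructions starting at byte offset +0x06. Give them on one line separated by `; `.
andi d, #77; jnz #6; not c; shl b, a

[06] 4d 0b → 0x0b4d
  op=0x0b4d>>10=0x2 ⇒ andi (RI)
  rd: (w>>8)&0x3=0x3 → d
  imm: (w>>0)&0xff=0x4d → #77
[08] 06 24 → 0x2406
  op=0x2406>>10=0x9 ⇒ jnz (J)
  imm: (w>>0)&0x3ff=0x6 → #6
[0a] 00 6a → 0x6a00
  op=0x6a00>>10=0x1a ⇒ not (R)
  rd: (w>>8)&0x3=0x2 → c
[0c] 00 95 → 0x9500
  op=0x9500>>10=0x25 ⇒ shl (RR)
  rd: (w>>8)&0x3=0x1 → b
  rs: (w>>6)&0x3=0x0 → a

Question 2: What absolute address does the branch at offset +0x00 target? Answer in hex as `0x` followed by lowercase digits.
0xb656

[00] 16 24 → 0x2416
  opcode bits[15:10]=0x9: jnz/J
  [9:0] imm=22 = #22
  target = base 0xb63e + off 0x00 + 2 + imm 22 = 0xb656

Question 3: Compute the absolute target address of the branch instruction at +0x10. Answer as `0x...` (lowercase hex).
0xb656

[10] 06 24 → 0x2406
  op=0x2406>>10=0x9 ⇒ jnz (J)
  [9:0] imm=6 = #6
  target = base 0xb63e + off 0x10 + 2 + imm 6 = 0xb656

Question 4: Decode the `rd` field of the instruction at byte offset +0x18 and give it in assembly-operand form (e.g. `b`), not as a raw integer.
b

@+18  little-endian(00 69) = 0x6900
  opcode bits[15:10]=0x1a: not/R
  rd@[9:8]=0x1 ⇒ b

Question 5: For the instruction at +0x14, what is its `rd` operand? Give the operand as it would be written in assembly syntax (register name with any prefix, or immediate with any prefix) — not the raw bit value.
c

off 0x14: read 00 36 as little → 0x3600
  op=0x3600>>10=0xd ⇒ sw (RR)
  rd: (w>>8)&0x3=0x2 → c
  rs: (w>>6)&0x3=0x0 → a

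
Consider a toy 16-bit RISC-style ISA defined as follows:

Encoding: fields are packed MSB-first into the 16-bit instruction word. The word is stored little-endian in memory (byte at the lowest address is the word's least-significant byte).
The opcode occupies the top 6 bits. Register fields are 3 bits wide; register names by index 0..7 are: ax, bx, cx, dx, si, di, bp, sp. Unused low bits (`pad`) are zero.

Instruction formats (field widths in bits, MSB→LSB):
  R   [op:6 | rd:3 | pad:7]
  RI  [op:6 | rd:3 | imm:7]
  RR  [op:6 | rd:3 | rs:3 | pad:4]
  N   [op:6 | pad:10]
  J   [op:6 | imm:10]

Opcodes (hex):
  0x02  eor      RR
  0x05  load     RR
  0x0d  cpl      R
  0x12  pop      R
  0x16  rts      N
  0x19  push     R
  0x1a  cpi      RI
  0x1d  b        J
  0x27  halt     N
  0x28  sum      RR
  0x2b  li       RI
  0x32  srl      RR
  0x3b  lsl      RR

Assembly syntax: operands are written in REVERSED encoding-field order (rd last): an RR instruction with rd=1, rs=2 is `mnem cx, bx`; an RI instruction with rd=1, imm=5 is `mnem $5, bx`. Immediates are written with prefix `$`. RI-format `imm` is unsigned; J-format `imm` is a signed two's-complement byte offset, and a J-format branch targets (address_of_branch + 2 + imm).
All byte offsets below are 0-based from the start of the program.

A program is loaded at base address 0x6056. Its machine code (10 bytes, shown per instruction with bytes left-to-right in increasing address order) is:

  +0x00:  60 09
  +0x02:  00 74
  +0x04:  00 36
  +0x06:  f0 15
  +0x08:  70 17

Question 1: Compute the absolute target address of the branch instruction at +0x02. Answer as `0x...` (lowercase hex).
0x605a

+0x02: 00 74 ⇒ word 0x7400 (little)
  opcode bits[15:10]=0x1d: b/J
  imm@[9:0]=0x0 ⇒ $0
  target = base 0x6056 + off 0x02 + 2 + imm 0 = 0x605a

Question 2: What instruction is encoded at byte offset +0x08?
[08] 70 17 → 0x1770
  opcode bits[15:10]=0x5: load/RR
  [9:7] rd=6 = bp
  [6:4] rs=7 = sp

load sp, bp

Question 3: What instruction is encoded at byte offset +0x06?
[06] f0 15 → 0x15f0
  op=0x15f0>>10=0x5 ⇒ load (RR)
  rd@[9:7]=0x3 ⇒ dx
  rs@[6:4]=0x7 ⇒ sp

load sp, dx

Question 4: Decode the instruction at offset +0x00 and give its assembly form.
off 0x00: read 60 09 as little → 0x0960
  op=0x0960>>10=0x2 ⇒ eor (RR)
  rd: (w>>7)&0x7=0x2 → cx
  rs: (w>>4)&0x7=0x6 → bp

eor bp, cx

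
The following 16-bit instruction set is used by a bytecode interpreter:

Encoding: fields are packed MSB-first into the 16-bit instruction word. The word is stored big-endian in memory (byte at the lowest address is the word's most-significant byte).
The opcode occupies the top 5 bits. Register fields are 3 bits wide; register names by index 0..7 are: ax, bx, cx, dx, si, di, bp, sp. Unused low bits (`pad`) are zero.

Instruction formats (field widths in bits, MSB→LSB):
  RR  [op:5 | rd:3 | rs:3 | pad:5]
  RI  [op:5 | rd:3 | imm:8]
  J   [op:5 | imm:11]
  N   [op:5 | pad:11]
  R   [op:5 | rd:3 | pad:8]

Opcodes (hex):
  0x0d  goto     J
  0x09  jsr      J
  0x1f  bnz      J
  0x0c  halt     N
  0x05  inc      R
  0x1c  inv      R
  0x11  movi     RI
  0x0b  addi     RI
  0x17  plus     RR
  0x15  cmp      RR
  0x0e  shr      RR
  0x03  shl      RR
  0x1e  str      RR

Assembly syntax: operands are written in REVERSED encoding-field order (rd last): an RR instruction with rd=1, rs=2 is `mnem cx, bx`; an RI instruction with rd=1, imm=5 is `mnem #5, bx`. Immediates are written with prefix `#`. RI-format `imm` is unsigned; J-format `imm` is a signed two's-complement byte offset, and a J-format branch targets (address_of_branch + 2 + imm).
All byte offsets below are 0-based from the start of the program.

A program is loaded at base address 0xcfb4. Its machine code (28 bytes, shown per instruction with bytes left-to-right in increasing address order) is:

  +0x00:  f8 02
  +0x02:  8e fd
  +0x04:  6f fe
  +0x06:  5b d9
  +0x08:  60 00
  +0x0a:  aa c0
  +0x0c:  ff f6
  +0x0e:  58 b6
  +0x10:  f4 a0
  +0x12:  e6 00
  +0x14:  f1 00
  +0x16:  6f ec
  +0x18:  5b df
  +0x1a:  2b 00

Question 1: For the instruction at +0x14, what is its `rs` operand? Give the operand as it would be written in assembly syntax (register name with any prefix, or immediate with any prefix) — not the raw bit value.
[14] f1 00 → 0xf100
  op=0xf100>>11=0x1e ⇒ str (RR)
  rd: (w>>8)&0x7=0x1 → bx
  rs: (w>>5)&0x7=0x0 → ax

ax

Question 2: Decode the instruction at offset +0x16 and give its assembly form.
goto #-20

off 0x16: read 6f ec as big → 0x6fec
  opcode bits[15:11]=0xd: goto/J
  [10:0] imm=2028 (s11→-20) = #-20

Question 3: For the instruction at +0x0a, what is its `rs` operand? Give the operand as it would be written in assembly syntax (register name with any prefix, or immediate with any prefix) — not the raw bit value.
[0a] aa c0 → 0xaac0
  op=0xaac0>>11=0x15 ⇒ cmp (RR)
  rd: (w>>8)&0x7=0x2 → cx
  rs: (w>>5)&0x7=0x6 → bp

bp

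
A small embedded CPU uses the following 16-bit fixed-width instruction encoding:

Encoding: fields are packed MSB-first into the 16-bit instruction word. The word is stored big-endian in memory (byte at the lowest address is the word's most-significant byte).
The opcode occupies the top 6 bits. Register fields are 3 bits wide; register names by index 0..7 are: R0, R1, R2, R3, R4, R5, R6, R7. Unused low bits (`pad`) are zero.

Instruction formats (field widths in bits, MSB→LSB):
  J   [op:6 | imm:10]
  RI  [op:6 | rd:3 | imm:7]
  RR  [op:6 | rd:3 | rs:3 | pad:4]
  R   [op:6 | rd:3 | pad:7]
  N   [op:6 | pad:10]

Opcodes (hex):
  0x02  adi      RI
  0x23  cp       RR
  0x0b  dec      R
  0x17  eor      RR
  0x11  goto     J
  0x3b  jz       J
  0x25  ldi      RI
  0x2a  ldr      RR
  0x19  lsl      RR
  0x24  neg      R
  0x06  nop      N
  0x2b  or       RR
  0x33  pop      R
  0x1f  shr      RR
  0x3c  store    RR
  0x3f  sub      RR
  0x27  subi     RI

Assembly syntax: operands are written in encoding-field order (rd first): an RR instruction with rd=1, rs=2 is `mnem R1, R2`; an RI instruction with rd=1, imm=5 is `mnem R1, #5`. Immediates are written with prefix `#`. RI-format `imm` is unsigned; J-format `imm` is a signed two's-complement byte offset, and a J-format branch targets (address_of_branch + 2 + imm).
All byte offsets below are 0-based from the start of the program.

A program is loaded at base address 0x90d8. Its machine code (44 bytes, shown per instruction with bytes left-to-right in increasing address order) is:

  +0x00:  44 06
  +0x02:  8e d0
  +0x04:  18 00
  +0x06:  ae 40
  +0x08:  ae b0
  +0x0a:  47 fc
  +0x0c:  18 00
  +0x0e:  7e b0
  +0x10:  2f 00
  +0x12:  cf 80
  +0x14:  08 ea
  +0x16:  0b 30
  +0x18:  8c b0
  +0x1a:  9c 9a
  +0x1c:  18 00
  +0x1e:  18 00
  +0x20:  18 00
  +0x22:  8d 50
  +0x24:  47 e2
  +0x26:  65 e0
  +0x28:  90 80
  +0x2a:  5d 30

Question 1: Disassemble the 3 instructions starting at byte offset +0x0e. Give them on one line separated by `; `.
shr R5, R3; dec R6; pop R7

off 0x0e: read 7e b0 as big → 0x7eb0
  top 6b → 0x1f → shr [RR]
  rd: (w>>7)&0x7=0x5 → R5
  rs: (w>>4)&0x7=0x3 → R3
off 0x10: read 2f 00 as big → 0x2f00
  top 6b → 0xb → dec [R]
  rd: (w>>7)&0x7=0x6 → R6
off 0x12: read cf 80 as big → 0xcf80
  top 6b → 0x33 → pop [R]
  rd: (w>>7)&0x7=0x7 → R7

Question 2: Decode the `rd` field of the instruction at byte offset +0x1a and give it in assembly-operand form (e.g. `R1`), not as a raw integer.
R1

+0x1a: 9c 9a ⇒ word 0x9c9a (big)
  top 6b → 0x27 → subi [RI]
  rd@[9:7]=0x1 ⇒ R1
  imm@[6:0]=0x1a ⇒ #26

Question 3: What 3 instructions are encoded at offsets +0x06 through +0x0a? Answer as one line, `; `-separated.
or R4, R4; or R5, R3; goto #-4

[06] ae 40 → 0xae40
  op=0xae40>>10=0x2b ⇒ or (RR)
  [9:7] rd=4 = R4
  [6:4] rs=4 = R4
[08] ae b0 → 0xaeb0
  op=0xaeb0>>10=0x2b ⇒ or (RR)
  [9:7] rd=5 = R5
  [6:4] rs=3 = R3
[0a] 47 fc → 0x47fc
  op=0x47fc>>10=0x11 ⇒ goto (J)
  [9:0] imm=1020 (s10→-4) = #-4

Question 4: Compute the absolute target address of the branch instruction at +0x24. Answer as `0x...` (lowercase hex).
+0x24: 47 e2 ⇒ word 0x47e2 (big)
  opcode bits[15:10]=0x11: goto/J
  imm: (w>>0)&0x3ff=0x3e2 (s10→-30) → #-30
  target = base 0x90d8 + off 0x24 + 2 + imm -30 = 0x90e0

0x90e0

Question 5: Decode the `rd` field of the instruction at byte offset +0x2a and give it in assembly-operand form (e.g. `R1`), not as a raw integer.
off 0x2a: read 5d 30 as big → 0x5d30
  top 6b → 0x17 → eor [RR]
  rd: (w>>7)&0x7=0x2 → R2
  rs: (w>>4)&0x7=0x3 → R3

R2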